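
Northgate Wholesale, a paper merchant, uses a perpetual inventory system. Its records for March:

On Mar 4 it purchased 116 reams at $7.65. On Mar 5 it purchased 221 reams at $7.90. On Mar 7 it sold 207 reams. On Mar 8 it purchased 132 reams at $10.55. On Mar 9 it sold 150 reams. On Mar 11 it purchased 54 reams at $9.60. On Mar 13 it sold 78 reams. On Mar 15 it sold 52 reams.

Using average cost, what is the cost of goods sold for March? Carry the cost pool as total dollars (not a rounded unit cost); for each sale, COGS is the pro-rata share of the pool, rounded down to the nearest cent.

COGS = $4,208.59

After Mar 4: 116 on hand, pool $887.40 (≈ $7.6500 each)
After Mar 5: 337 on hand, pool $2,633.30 (≈ $7.8139 each)
Mar 7, sell 207: 207/337 × $2,633.30 → $1,617.48
After Mar 8: 262 on hand, pool $2,408.42 (≈ $9.1924 each)
Mar 9, sell 150: 150/262 × $2,408.42 → $1,378.86
After Mar 11: 166 on hand, pool $1,547.96 (≈ $9.3251 each)
Mar 13, sell 78: 78/166 × $1,547.96 → $727.35
Mar 15, sell 52: 52/88 × $820.61 → $484.90
Total COGS = $1,617.48 + $1,378.86 + $727.35 + $484.90 = $4,208.59
Ending inventory (cost pool remaining) = $335.71
Check: goods available $4,544.30 = COGS $4,208.59 + ending $335.71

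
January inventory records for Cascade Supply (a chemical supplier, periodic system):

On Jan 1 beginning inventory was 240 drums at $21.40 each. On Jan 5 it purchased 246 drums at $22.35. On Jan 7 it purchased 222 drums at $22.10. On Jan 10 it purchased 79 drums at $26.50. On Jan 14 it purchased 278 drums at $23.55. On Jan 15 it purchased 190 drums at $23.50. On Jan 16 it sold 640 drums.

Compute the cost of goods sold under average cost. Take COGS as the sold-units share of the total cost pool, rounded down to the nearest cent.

Jan 16, sell 640: 640/1255 × $28,645.70 → $14,608.16
Ending inventory (cost pool remaining) = $14,037.54

COGS = $14,608.16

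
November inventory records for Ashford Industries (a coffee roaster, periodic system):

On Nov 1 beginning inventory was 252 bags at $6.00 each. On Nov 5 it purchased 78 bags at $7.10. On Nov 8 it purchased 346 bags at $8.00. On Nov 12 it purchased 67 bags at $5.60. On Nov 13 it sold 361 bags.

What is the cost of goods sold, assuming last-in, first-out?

Nov 13, 361 sold [LIFO — newest first]: 67 @ $5.60 + 294 @ $8.00 = $2,727.20
Ending inventory: 252 @ $6.00 + 78 @ $7.10 + 52 @ $8.00 = $2,481.80

COGS = $2,727.20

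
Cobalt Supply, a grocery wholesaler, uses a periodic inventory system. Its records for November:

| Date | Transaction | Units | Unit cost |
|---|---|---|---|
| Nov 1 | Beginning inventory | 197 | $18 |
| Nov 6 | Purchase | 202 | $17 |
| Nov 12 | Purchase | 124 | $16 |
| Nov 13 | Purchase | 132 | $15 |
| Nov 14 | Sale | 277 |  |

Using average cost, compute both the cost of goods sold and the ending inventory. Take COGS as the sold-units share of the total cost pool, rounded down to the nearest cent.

COGS = $4,628.22; ending inventory = $6,315.78

Nov 14, sell 277: 277/655 × $10,944.00 → $4,628.22
Ending inventory (cost pool remaining) = $6,315.78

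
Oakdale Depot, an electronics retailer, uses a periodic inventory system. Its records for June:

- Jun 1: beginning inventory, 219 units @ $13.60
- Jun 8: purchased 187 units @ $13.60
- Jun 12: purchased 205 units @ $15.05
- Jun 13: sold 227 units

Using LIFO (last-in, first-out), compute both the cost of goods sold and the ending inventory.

COGS = $3,384.45; ending inventory = $5,222.40

Jun 13, 227 sold [LIFO — newest first]: 205 @ $15.05 + 22 @ $13.60 = $3,384.45
Ending inventory: 219 @ $13.60 + 165 @ $13.60 = $5,222.40
Check: goods available $8,606.85 = COGS $3,384.45 + ending $5,222.40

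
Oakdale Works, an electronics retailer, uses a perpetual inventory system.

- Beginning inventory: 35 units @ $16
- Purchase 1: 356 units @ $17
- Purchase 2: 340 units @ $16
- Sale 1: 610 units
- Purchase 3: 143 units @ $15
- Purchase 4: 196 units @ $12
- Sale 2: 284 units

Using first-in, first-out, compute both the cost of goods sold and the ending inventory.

Sale 1 (610) [FIFO — oldest first]: 35 @ $16 + 356 @ $17 + 219 @ $16 = $10,116
Sale 2 (284) [FIFO — oldest first]: 121 @ $16 + 143 @ $15 + 20 @ $12 = $4,321
Total COGS = $10,116 + $4,321 = $14,437
Ending inventory: 176 @ $12 = $2,112
Check: goods available $16,549 = COGS $14,437 + ending $2,112

COGS = $14,437; ending inventory = $2,112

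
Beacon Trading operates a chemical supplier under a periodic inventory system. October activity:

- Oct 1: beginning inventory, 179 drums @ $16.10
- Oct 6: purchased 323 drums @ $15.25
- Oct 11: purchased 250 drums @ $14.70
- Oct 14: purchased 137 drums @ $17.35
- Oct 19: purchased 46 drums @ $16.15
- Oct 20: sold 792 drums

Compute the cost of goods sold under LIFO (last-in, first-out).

COGS = $12,300.20

Oct 20, 792 sold [LIFO — newest first]: 46 @ $16.15 + 137 @ $17.35 + 250 @ $14.70 + 323 @ $15.25 + 36 @ $16.10 = $12,300.20
Ending inventory: 143 @ $16.10 = $2,302.30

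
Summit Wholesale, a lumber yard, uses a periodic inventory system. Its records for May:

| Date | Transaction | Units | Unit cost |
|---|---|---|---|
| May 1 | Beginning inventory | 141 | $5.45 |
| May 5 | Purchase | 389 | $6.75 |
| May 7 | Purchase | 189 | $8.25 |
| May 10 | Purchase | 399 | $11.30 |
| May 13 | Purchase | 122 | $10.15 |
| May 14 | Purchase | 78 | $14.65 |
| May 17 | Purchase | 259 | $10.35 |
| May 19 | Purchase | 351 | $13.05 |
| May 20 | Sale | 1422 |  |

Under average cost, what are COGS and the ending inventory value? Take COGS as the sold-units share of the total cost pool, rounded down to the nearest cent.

May 20, sell 1422: 1422/1928 × $19,104.35 → $14,090.44
Ending inventory (cost pool remaining) = $5,013.91

COGS = $14,090.44; ending inventory = $5,013.91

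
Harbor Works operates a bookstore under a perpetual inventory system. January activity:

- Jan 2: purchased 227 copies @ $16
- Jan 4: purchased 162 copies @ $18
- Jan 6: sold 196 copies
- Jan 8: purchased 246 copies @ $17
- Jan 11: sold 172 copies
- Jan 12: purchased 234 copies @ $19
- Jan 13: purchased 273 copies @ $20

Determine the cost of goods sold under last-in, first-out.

Jan 6, 196 sold [LIFO — newest first]: 162 @ $18 + 34 @ $16 = $3,460
Jan 11, 172 sold [LIFO — newest first]: 172 @ $17 = $2,924
Total COGS = $3,460 + $2,924 = $6,384
Ending inventory: 193 @ $16 + 74 @ $17 + 234 @ $19 + 273 @ $20 = $14,252

COGS = $6,384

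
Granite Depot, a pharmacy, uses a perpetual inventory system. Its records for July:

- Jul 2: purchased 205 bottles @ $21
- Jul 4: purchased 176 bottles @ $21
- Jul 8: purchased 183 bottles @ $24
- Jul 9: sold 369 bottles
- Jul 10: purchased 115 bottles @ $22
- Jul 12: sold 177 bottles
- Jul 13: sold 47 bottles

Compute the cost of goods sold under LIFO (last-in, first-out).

COGS = $13,117

Jul 9, 369 sold [LIFO — newest first]: 183 @ $24 + 176 @ $21 + 10 @ $21 = $8,298
Jul 12, 177 sold [LIFO — newest first]: 115 @ $22 + 62 @ $21 = $3,832
Jul 13, 47 sold [LIFO — newest first]: 47 @ $21 = $987
Total COGS = $8,298 + $3,832 + $987 = $13,117
Ending inventory: 86 @ $21 = $1,806
Check: goods available $14,923 = COGS $13,117 + ending $1,806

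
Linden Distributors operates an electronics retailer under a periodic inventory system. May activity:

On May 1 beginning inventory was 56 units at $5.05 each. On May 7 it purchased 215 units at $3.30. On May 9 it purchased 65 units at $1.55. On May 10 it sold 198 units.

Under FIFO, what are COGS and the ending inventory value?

May 10, 198 sold [FIFO — oldest first]: 56 @ $5.05 + 142 @ $3.30 = $751.40
Ending inventory: 73 @ $3.30 + 65 @ $1.55 = $341.65
Check: goods available $1,093.05 = COGS $751.40 + ending $341.65

COGS = $751.40; ending inventory = $341.65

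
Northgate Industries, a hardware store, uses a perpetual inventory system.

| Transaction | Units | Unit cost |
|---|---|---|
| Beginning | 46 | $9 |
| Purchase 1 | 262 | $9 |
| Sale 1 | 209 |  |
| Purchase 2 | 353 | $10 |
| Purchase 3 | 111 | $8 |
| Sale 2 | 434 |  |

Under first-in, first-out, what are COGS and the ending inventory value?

COGS = $6,122; ending inventory = $1,068

Sale 1 (209) [FIFO — oldest first]: 46 @ $9 + 163 @ $9 = $1,881
Sale 2 (434) [FIFO — oldest first]: 99 @ $9 + 335 @ $10 = $4,241
Total COGS = $1,881 + $4,241 = $6,122
Ending inventory: 18 @ $10 + 111 @ $8 = $1,068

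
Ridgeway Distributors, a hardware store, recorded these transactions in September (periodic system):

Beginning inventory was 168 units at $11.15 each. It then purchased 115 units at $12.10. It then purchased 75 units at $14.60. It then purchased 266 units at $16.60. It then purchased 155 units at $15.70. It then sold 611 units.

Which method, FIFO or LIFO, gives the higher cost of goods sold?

FIFO COGS: 168 @ $11.15 + 115 @ $12.10 + 75 @ $14.60 + 253 @ $16.60 = $8,559.50
LIFO COGS: 155 @ $15.70 + 266 @ $16.60 + 75 @ $14.60 + 115 @ $12.10 = $9,335.60

LIFO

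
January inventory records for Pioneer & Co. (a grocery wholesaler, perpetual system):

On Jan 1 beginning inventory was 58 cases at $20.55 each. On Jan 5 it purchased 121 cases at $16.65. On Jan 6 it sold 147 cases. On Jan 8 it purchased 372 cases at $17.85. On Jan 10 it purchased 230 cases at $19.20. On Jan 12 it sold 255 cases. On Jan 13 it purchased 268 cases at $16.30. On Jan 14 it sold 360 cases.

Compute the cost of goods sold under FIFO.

COGS = $13,897.95

Jan 6, 147 sold [FIFO — oldest first]: 58 @ $20.55 + 89 @ $16.65 = $2,673.75
Jan 12, 255 sold [FIFO — oldest first]: 32 @ $16.65 + 223 @ $17.85 = $4,513.35
Jan 14, 360 sold [FIFO — oldest first]: 149 @ $17.85 + 211 @ $19.20 = $6,710.85
Total COGS = $2,673.75 + $4,513.35 + $6,710.85 = $13,897.95
Ending inventory: 19 @ $19.20 + 268 @ $16.30 = $4,733.20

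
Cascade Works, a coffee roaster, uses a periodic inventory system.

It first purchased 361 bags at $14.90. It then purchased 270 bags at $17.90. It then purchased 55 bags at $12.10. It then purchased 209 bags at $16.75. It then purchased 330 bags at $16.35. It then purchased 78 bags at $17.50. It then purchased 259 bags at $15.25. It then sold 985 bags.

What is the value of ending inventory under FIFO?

Ending inventory = $9,238.75

Sale 1 (985) [FIFO — oldest first]: 361 @ $14.90 + 270 @ $17.90 + 55 @ $12.10 + 209 @ $16.75 + 90 @ $16.35 = $15,849.65
Ending inventory: 240 @ $16.35 + 78 @ $17.50 + 259 @ $15.25 = $9,238.75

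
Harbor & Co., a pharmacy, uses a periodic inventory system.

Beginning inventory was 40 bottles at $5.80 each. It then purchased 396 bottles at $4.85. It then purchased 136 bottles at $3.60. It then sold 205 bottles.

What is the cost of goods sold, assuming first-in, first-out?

Sale 1 (205) [FIFO — oldest first]: 40 @ $5.80 + 165 @ $4.85 = $1,032.25
Ending inventory: 231 @ $4.85 + 136 @ $3.60 = $1,609.95
Check: goods available $2,642.20 = COGS $1,032.25 + ending $1,609.95

COGS = $1,032.25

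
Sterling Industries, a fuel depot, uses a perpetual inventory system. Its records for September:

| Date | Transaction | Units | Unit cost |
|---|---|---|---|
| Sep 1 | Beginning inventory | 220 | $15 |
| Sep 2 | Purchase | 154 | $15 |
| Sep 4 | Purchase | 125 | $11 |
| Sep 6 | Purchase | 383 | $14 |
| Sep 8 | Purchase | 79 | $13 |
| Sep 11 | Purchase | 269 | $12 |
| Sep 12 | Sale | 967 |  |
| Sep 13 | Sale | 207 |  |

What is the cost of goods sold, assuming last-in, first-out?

COGS = $15,762

Sep 12, 967 sold [LIFO — newest first]: 269 @ $12 + 79 @ $13 + 383 @ $14 + 125 @ $11 + 111 @ $15 = $12,657
Sep 13, 207 sold [LIFO — newest first]: 43 @ $15 + 164 @ $15 = $3,105
Total COGS = $12,657 + $3,105 = $15,762
Ending inventory: 56 @ $15 = $840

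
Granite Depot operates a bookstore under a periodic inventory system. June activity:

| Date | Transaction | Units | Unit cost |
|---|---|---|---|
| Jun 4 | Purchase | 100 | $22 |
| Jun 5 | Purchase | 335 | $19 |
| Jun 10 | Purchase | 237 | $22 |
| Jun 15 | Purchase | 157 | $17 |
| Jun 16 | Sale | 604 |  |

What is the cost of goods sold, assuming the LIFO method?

Jun 16, 604 sold [LIFO — newest first]: 157 @ $17 + 237 @ $22 + 210 @ $19 = $11,873
Ending inventory: 100 @ $22 + 125 @ $19 = $4,575
Check: goods available $16,448 = COGS $11,873 + ending $4,575

COGS = $11,873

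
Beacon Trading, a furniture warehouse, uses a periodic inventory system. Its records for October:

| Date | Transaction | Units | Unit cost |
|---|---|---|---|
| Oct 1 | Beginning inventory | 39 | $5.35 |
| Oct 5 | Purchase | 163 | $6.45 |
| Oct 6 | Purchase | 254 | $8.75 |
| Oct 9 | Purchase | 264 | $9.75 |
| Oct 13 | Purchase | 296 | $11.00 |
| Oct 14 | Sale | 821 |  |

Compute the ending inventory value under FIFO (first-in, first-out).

Oct 14, 821 sold [FIFO — oldest first]: 39 @ $5.35 + 163 @ $6.45 + 254 @ $8.75 + 264 @ $9.75 + 101 @ $11.00 = $7,167.50
Ending inventory: 195 @ $11.00 = $2,145.00
Check: goods available $9,312.50 = COGS $7,167.50 + ending $2,145.00

Ending inventory = $2,145.00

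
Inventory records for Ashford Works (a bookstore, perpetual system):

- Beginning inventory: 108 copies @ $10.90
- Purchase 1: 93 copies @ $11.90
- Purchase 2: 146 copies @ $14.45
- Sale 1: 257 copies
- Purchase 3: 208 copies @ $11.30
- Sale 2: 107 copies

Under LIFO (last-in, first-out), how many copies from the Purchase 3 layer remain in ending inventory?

101

Sale 1 (257) [LIFO — newest first]: 146 @ $14.45 + 93 @ $11.90 + 18 @ $10.90 = $3,412.60
Sale 2 (107) [LIFO — newest first]: 107 @ $11.30 = $1,209.10
Total COGS = $3,412.60 + $1,209.10 = $4,621.70
Ending inventory: 90 @ $10.90 + 101 @ $11.30 = $2,122.30
Check: goods available $6,744.00 = COGS $4,621.70 + ending $2,122.30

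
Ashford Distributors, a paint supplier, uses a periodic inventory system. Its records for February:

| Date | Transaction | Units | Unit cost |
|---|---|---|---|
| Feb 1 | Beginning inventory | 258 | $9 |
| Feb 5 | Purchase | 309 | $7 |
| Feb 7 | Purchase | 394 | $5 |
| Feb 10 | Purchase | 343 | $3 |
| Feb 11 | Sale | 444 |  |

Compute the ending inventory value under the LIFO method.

Feb 11, 444 sold [LIFO — newest first]: 343 @ $3 + 101 @ $5 = $1,534
Ending inventory: 258 @ $9 + 309 @ $7 + 293 @ $5 = $5,950

Ending inventory = $5,950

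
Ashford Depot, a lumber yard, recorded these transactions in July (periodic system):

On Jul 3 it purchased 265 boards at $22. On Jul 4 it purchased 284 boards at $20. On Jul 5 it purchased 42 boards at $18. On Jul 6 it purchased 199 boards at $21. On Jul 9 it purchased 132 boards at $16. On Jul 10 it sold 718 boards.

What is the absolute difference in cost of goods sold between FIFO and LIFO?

$864

FIFO COGS: 265 @ $22 + 284 @ $20 + 42 @ $18 + 127 @ $21 = $14,933
LIFO COGS: 132 @ $16 + 199 @ $21 + 42 @ $18 + 284 @ $20 + 61 @ $22 = $14,069
Difference = |$14,933 − $14,069| = $864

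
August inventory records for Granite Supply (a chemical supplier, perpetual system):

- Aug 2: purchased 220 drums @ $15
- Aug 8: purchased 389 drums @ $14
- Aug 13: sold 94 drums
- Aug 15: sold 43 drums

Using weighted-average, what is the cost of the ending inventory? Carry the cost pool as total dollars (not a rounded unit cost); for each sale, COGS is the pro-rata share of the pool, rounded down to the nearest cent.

After Aug 2: 220 on hand, pool $3,300.00 (≈ $15.0000 each)
After Aug 8: 609 on hand, pool $8,746.00 (≈ $14.3612 each)
Aug 13, sell 94: 94/609 × $8,746.00 → $1,349.95
Aug 15, sell 43: 43/515 × $7,396.05 → $617.53
Total COGS = $1,349.95 + $617.53 = $1,967.48
Ending inventory (cost pool remaining) = $6,778.52
Check: goods available $8,746.00 = COGS $1,967.48 + ending $6,778.52

Ending inventory = $6,778.52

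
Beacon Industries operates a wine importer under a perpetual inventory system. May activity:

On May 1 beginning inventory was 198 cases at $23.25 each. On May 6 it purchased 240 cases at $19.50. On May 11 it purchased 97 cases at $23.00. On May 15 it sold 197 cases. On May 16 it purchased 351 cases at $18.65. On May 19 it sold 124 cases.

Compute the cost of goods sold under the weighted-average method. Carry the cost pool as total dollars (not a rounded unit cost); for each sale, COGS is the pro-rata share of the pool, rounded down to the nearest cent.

After May 1: 198 on hand, pool $4,603.50 (≈ $23.2500 each)
After May 6: 438 on hand, pool $9,283.50 (≈ $21.1952 each)
After May 11: 535 on hand, pool $11,514.50 (≈ $21.5224 each)
May 15, sell 197: 197/535 × $11,514.50 → $4,239.91
After May 16: 689 on hand, pool $13,820.74 (≈ $20.0591 each)
May 19, sell 124: 124/689 × $13,820.74 → $2,487.33
Total COGS = $4,239.91 + $2,487.33 = $6,727.24
Ending inventory (cost pool remaining) = $11,333.41
Check: goods available $18,060.65 = COGS $6,727.24 + ending $11,333.41

COGS = $6,727.24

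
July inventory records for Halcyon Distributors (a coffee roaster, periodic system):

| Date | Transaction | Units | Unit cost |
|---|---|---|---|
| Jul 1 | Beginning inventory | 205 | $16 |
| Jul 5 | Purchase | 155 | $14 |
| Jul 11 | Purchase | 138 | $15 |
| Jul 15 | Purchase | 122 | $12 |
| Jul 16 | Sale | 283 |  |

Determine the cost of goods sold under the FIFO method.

COGS = $4,372

Jul 16, 283 sold [FIFO — oldest first]: 205 @ $16 + 78 @ $14 = $4,372
Ending inventory: 77 @ $14 + 138 @ $15 + 122 @ $12 = $4,612
Check: goods available $8,984 = COGS $4,372 + ending $4,612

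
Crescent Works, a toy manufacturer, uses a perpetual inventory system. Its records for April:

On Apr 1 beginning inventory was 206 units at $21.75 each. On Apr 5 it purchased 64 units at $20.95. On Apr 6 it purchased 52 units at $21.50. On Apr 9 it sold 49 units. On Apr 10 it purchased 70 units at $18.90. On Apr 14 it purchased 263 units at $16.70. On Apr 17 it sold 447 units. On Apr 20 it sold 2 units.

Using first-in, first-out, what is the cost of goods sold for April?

Apr 9, 49 sold [FIFO — oldest first]: 49 @ $21.75 = $1,065.75
Apr 17, 447 sold [FIFO — oldest first]: 157 @ $21.75 + 64 @ $20.95 + 52 @ $21.50 + 70 @ $18.90 + 104 @ $16.70 = $8,933.35
Apr 20, 2 sold [FIFO — oldest first]: 2 @ $16.70 = $33.40
Total COGS = $1,065.75 + $8,933.35 + $33.40 = $10,032.50
Ending inventory: 157 @ $16.70 = $2,621.90
Check: goods available $12,654.40 = COGS $10,032.50 + ending $2,621.90

COGS = $10,032.50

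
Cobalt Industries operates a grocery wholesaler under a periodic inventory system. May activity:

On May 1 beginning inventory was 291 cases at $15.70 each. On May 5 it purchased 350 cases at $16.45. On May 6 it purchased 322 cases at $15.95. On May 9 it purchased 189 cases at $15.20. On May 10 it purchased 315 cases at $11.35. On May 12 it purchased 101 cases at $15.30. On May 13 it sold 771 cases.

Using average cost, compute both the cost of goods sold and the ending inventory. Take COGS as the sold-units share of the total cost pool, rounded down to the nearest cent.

May 13, sell 771: 771/1568 × $23,455.45 → $11,533.26
Ending inventory (cost pool remaining) = $11,922.19
Check: goods available $23,455.45 = COGS $11,533.26 + ending $11,922.19

COGS = $11,533.26; ending inventory = $11,922.19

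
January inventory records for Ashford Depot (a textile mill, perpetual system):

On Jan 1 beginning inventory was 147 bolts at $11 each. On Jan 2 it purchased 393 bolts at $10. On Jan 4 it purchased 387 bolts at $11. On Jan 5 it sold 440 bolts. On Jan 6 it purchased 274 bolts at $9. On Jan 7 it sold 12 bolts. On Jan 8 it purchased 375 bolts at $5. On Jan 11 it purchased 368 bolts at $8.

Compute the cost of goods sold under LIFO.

Jan 5, 440 sold [LIFO — newest first]: 387 @ $11 + 53 @ $10 = $4,787
Jan 7, 12 sold [LIFO — newest first]: 12 @ $9 = $108
Total COGS = $4,787 + $108 = $4,895
Ending inventory: 147 @ $11 + 340 @ $10 + 262 @ $9 + 375 @ $5 + 368 @ $8 = $12,194

COGS = $4,895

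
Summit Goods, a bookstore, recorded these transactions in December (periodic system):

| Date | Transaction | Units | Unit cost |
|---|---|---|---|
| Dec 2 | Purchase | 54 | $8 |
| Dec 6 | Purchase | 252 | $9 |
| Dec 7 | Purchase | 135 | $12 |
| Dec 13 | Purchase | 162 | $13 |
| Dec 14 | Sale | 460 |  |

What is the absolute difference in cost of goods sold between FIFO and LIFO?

$626

FIFO COGS: 54 @ $8 + 252 @ $9 + 135 @ $12 + 19 @ $13 = $4,567
LIFO COGS: 162 @ $13 + 135 @ $12 + 163 @ $9 = $5,193
Difference = |$4,567 − $5,193| = $626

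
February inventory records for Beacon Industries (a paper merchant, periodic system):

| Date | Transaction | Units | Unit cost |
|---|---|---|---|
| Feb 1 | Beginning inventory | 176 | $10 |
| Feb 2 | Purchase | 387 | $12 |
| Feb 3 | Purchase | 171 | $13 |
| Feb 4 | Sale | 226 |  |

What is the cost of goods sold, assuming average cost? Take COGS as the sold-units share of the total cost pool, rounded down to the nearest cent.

Feb 4, sell 226: 226/734 × $8,627.00 → $2,656.26
Ending inventory (cost pool remaining) = $5,970.74

COGS = $2,656.26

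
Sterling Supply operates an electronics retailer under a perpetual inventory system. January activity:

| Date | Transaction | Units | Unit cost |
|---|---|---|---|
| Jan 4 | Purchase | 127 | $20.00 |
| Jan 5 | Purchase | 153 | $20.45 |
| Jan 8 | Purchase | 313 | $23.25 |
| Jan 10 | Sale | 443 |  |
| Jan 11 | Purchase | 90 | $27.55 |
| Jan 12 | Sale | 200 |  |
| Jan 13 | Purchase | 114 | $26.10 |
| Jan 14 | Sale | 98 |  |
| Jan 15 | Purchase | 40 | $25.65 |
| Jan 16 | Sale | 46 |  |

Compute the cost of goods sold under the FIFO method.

Jan 10, 443 sold [FIFO — oldest first]: 127 @ $20.00 + 153 @ $20.45 + 163 @ $23.25 = $9,458.60
Jan 12, 200 sold [FIFO — oldest first]: 150 @ $23.25 + 50 @ $27.55 = $4,865.00
Jan 14, 98 sold [FIFO — oldest first]: 40 @ $27.55 + 58 @ $26.10 = $2,615.80
Jan 16, 46 sold [FIFO — oldest first]: 46 @ $26.10 = $1,200.60
Total COGS = $9,458.60 + $4,865.00 + $2,615.80 + $1,200.60 = $18,140.00
Ending inventory: 10 @ $26.10 + 40 @ $25.65 = $1,287.00

COGS = $18,140.00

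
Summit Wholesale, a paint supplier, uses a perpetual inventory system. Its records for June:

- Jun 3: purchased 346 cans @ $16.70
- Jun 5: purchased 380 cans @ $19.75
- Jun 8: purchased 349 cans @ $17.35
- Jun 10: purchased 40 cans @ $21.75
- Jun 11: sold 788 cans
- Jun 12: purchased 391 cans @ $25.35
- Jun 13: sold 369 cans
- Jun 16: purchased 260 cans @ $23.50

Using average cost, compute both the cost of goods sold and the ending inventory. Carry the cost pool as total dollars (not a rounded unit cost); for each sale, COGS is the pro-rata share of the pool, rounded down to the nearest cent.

After Jun 3: 346 on hand, pool $5,778.20 (≈ $16.7000 each)
After Jun 5: 726 on hand, pool $13,283.20 (≈ $18.2964 each)
After Jun 8: 1075 on hand, pool $19,338.35 (≈ $17.9892 each)
After Jun 10: 1115 on hand, pool $20,208.35 (≈ $18.1241 each)
Jun 11, sell 788: 788/1115 × $20,208.35 → $14,281.77
After Jun 12: 718 on hand, pool $15,838.43 (≈ $22.0591 each)
Jun 13, sell 369: 369/718 × $15,838.43 → $8,139.80
After Jun 16: 609 on hand, pool $13,808.63 (≈ $22.6743 each)
Total COGS = $14,281.77 + $8,139.80 = $22,421.57
Ending inventory (cost pool remaining) = $13,808.63
Check: goods available $36,230.20 = COGS $22,421.57 + ending $13,808.63

COGS = $22,421.57; ending inventory = $13,808.63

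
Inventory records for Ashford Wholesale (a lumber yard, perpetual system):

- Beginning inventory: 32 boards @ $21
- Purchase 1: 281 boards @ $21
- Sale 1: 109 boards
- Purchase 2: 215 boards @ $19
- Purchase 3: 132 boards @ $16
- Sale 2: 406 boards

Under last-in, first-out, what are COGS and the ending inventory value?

COGS = $9,725; ending inventory = $3,045

Sale 1 (109) [LIFO — newest first]: 109 @ $21 = $2,289
Sale 2 (406) [LIFO — newest first]: 132 @ $16 + 215 @ $19 + 59 @ $21 = $7,436
Total COGS = $2,289 + $7,436 = $9,725
Ending inventory: 32 @ $21 + 113 @ $21 = $3,045
Check: goods available $12,770 = COGS $9,725 + ending $3,045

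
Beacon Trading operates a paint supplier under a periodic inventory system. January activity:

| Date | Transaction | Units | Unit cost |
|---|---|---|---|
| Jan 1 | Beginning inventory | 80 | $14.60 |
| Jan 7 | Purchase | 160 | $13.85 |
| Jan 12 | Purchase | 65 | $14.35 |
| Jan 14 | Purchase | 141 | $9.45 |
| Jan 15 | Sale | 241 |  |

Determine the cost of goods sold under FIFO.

COGS = $3,398.35

Jan 15, 241 sold [FIFO — oldest first]: 80 @ $14.60 + 160 @ $13.85 + 1 @ $14.35 = $3,398.35
Ending inventory: 64 @ $14.35 + 141 @ $9.45 = $2,250.85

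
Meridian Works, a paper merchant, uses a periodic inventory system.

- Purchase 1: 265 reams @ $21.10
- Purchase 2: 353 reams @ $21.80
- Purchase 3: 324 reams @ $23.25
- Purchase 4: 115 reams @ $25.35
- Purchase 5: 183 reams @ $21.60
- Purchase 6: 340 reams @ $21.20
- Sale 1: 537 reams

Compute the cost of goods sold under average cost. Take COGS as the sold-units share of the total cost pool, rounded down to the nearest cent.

COGS = $11,860.20

Sale 1, sell 537: 537/1580 × $34,895.95 → $11,860.20
Ending inventory (cost pool remaining) = $23,035.75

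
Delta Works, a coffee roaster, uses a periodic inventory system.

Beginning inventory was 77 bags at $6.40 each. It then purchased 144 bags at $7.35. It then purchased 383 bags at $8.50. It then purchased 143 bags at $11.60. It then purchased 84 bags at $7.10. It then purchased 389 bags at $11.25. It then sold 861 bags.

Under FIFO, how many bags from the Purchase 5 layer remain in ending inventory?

Sale 1 (861) [FIFO — oldest first]: 77 @ $6.40 + 144 @ $7.35 + 383 @ $8.50 + 143 @ $11.60 + 84 @ $7.10 + 30 @ $11.25 = $7,399.40
Ending inventory: 359 @ $11.25 = $4,038.75
Check: goods available $11,438.15 = COGS $7,399.40 + ending $4,038.75

359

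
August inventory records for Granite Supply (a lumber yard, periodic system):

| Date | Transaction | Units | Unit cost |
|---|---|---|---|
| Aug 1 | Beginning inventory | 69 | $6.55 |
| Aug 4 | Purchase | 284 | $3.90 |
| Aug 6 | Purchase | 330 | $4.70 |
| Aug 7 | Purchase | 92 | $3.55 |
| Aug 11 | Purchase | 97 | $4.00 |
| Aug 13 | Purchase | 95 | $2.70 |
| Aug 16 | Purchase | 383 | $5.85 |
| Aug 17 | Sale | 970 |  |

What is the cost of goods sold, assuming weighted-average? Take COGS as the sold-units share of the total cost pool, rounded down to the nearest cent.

Aug 17, sell 970: 970/1350 × $6,322.20 → $4,542.61
Ending inventory (cost pool remaining) = $1,779.59
Check: goods available $6,322.20 = COGS $4,542.61 + ending $1,779.59

COGS = $4,542.61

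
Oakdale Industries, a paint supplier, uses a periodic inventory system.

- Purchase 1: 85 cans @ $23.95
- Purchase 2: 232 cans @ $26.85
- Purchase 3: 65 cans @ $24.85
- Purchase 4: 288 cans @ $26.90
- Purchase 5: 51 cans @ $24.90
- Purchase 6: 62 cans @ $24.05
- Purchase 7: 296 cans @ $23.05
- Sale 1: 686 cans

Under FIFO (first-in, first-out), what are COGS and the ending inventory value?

Sale 1 (686) [FIFO — oldest first]: 85 @ $23.95 + 232 @ $26.85 + 65 @ $24.85 + 288 @ $26.90 + 16 @ $24.90 = $18,025.80
Ending inventory: 35 @ $24.90 + 62 @ $24.05 + 296 @ $23.05 = $9,185.40
Check: goods available $27,211.20 = COGS $18,025.80 + ending $9,185.40

COGS = $18,025.80; ending inventory = $9,185.40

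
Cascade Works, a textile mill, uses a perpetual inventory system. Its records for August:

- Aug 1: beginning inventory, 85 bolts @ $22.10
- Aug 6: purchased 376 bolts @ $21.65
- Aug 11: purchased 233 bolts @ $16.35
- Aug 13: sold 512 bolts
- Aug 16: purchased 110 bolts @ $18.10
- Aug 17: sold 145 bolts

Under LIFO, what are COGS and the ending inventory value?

COGS = $12,598.65; ending inventory = $3,220.80

Aug 13, 512 sold [LIFO — newest first]: 233 @ $16.35 + 279 @ $21.65 = $9,849.90
Aug 17, 145 sold [LIFO — newest first]: 110 @ $18.10 + 35 @ $21.65 = $2,748.75
Total COGS = $9,849.90 + $2,748.75 = $12,598.65
Ending inventory: 85 @ $22.10 + 62 @ $21.65 = $3,220.80
Check: goods available $15,819.45 = COGS $12,598.65 + ending $3,220.80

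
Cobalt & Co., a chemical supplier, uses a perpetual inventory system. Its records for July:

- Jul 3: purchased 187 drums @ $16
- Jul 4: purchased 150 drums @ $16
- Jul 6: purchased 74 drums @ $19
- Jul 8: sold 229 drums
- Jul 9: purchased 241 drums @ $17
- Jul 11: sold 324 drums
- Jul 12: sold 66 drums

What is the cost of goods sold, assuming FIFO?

Jul 8, 229 sold [FIFO — oldest first]: 187 @ $16 + 42 @ $16 = $3,664
Jul 11, 324 sold [FIFO — oldest first]: 108 @ $16 + 74 @ $19 + 142 @ $17 = $5,548
Jul 12, 66 sold [FIFO — oldest first]: 66 @ $17 = $1,122
Total COGS = $3,664 + $5,548 + $1,122 = $10,334
Ending inventory: 33 @ $17 = $561
Check: goods available $10,895 = COGS $10,334 + ending $561

COGS = $10,334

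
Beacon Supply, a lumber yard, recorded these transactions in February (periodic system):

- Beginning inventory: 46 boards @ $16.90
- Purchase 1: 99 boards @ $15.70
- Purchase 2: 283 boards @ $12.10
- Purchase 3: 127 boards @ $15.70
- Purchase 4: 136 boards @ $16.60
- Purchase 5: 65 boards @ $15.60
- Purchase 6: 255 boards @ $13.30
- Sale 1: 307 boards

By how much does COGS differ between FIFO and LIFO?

FIFO COGS: 46 @ $16.90 + 99 @ $15.70 + 162 @ $12.10 = $4,291.90
LIFO COGS: 255 @ $13.30 + 52 @ $15.60 = $4,202.70
Difference = |$4,291.90 − $4,202.70| = $89.20

$89.20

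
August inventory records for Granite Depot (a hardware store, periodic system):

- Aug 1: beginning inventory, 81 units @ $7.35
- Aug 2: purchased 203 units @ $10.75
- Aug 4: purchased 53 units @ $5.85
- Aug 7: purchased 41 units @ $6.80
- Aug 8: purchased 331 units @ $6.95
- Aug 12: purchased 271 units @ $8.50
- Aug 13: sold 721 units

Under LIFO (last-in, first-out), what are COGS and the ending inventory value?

Aug 13, 721 sold [LIFO — newest first]: 271 @ $8.50 + 331 @ $6.95 + 41 @ $6.80 + 53 @ $5.85 + 25 @ $10.75 = $5,461.55
Ending inventory: 81 @ $7.35 + 178 @ $10.75 = $2,508.85

COGS = $5,461.55; ending inventory = $2,508.85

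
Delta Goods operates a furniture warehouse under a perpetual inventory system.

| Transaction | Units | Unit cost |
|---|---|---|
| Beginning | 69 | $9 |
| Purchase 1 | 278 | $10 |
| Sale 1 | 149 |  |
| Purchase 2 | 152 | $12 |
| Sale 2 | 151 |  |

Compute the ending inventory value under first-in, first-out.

Sale 1 (149) [FIFO — oldest first]: 69 @ $9 + 80 @ $10 = $1,421
Sale 2 (151) [FIFO — oldest first]: 151 @ $10 = $1,510
Total COGS = $1,421 + $1,510 = $2,931
Ending inventory: 47 @ $10 + 152 @ $12 = $2,294
Check: goods available $5,225 = COGS $2,931 + ending $2,294

Ending inventory = $2,294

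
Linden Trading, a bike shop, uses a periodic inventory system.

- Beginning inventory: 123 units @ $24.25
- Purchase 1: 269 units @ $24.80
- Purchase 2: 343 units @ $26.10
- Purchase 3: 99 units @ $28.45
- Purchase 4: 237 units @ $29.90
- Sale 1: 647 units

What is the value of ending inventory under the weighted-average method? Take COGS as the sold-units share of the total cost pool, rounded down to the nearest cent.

Sale 1, sell 647: 647/1071 × $28,509.10 → $17,222.58
Ending inventory (cost pool remaining) = $11,286.52
Check: goods available $28,509.10 = COGS $17,222.58 + ending $11,286.52

Ending inventory = $11,286.52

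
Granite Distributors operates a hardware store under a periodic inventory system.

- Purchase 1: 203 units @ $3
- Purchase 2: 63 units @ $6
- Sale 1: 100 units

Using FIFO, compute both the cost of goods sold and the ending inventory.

Sale 1 (100) [FIFO — oldest first]: 100 @ $3 = $300
Ending inventory: 103 @ $3 + 63 @ $6 = $687
Check: goods available $987 = COGS $300 + ending $687

COGS = $300; ending inventory = $687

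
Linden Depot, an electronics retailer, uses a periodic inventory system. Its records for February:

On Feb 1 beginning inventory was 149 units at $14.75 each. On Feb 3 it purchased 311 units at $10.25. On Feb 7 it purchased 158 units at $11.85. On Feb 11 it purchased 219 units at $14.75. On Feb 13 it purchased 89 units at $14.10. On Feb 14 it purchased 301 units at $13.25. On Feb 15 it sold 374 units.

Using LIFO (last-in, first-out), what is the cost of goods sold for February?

Feb 15, 374 sold [LIFO — newest first]: 301 @ $13.25 + 73 @ $14.10 = $5,017.55
Ending inventory: 149 @ $14.75 + 311 @ $10.25 + 158 @ $11.85 + 219 @ $14.75 + 16 @ $14.10 = $10,713.65
Check: goods available $15,731.20 = COGS $5,017.55 + ending $10,713.65

COGS = $5,017.55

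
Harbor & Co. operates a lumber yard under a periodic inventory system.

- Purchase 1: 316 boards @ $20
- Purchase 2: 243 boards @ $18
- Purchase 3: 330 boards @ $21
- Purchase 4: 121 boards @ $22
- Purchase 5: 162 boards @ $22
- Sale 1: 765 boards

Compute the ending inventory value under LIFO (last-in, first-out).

Ending inventory = $7,958

Sale 1 (765) [LIFO — newest first]: 162 @ $22 + 121 @ $22 + 330 @ $21 + 152 @ $18 = $15,892
Ending inventory: 316 @ $20 + 91 @ $18 = $7,958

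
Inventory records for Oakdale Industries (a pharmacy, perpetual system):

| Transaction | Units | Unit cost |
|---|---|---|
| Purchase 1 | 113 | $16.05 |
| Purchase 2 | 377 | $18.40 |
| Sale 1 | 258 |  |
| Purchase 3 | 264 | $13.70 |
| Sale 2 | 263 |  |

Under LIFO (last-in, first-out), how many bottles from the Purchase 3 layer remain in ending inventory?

1

Sale 1 (258) [LIFO — newest first]: 258 @ $18.40 = $4,747.20
Sale 2 (263) [LIFO — newest first]: 263 @ $13.70 = $3,603.10
Total COGS = $4,747.20 + $3,603.10 = $8,350.30
Ending inventory: 113 @ $16.05 + 119 @ $18.40 + 1 @ $13.70 = $4,016.95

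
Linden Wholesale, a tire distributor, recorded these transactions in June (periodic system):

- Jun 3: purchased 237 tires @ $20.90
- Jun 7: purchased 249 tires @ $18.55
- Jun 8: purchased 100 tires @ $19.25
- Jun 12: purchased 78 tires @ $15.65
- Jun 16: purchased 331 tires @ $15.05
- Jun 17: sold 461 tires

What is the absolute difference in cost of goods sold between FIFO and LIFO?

$1,905.25

FIFO COGS: 237 @ $20.90 + 224 @ $18.55 = $9,108.50
LIFO COGS: 331 @ $15.05 + 78 @ $15.65 + 52 @ $19.25 = $7,203.25
Difference = |$9,108.50 − $7,203.25| = $1,905.25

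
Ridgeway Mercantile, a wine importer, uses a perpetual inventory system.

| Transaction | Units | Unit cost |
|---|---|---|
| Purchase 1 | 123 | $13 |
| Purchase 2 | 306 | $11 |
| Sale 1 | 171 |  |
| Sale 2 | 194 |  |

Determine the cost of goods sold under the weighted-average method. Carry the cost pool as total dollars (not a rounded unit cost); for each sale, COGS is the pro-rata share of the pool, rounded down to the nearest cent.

COGS = $4,224.29

After Purchase 1: 123 on hand, pool $1,599.00 (≈ $13.0000 each)
After Purchase 2: 429 on hand, pool $4,965.00 (≈ $11.5734 each)
Sale 1, sell 171: 171/429 × $4,965.00 → $1,979.05
Sale 2, sell 194: 194/258 × $2,985.95 → $2,245.24
Total COGS = $1,979.05 + $2,245.24 = $4,224.29
Ending inventory (cost pool remaining) = $740.71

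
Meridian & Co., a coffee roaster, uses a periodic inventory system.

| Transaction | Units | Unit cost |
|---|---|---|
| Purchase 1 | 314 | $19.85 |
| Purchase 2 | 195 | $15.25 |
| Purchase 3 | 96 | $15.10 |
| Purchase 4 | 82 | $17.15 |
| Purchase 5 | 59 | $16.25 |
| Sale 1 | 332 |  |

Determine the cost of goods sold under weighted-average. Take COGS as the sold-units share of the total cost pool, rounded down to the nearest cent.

COGS = $5,795.00

Sale 1, sell 332: 332/746 × $13,021.30 → $5,795.00
Ending inventory (cost pool remaining) = $7,226.30
Check: goods available $13,021.30 = COGS $5,795.00 + ending $7,226.30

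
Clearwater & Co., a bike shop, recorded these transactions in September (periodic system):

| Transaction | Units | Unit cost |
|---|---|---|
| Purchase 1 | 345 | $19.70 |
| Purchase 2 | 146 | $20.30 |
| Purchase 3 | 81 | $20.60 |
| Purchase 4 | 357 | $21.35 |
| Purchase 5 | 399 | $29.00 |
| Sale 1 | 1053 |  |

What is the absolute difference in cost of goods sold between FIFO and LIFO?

$2,557.50

FIFO COGS: 345 @ $19.70 + 146 @ $20.30 + 81 @ $20.60 + 357 @ $21.35 + 124 @ $29.00 = $22,646.85
LIFO COGS: 399 @ $29.00 + 357 @ $21.35 + 81 @ $20.60 + 146 @ $20.30 + 70 @ $19.70 = $25,204.35
Difference = |$22,646.85 − $25,204.35| = $2,557.50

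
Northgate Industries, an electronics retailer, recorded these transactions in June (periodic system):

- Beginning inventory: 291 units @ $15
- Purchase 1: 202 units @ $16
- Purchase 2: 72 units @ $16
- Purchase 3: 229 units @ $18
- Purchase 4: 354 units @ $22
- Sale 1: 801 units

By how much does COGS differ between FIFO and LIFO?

$2,373

FIFO COGS: 291 @ $15 + 202 @ $16 + 72 @ $16 + 229 @ $18 + 7 @ $22 = $13,025
LIFO COGS: 354 @ $22 + 229 @ $18 + 72 @ $16 + 146 @ $16 = $15,398
Difference = |$13,025 − $15,398| = $2,373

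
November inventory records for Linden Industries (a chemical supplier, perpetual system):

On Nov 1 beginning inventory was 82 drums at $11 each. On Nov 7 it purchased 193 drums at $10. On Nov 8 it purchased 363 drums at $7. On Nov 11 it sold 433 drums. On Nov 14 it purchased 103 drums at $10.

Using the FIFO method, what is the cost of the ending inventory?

Ending inventory = $2,465

Nov 11, 433 sold [FIFO — oldest first]: 82 @ $11 + 193 @ $10 + 158 @ $7 = $3,938
Ending inventory: 205 @ $7 + 103 @ $10 = $2,465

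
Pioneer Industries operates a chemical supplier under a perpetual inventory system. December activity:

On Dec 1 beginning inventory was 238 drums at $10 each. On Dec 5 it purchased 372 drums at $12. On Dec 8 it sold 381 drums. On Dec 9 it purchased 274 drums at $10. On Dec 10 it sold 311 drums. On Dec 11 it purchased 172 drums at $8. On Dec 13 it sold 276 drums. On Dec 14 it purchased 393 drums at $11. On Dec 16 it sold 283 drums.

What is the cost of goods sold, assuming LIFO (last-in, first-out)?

COGS = $13,193

Dec 8, 381 sold [LIFO — newest first]: 372 @ $12 + 9 @ $10 = $4,554
Dec 10, 311 sold [LIFO — newest first]: 274 @ $10 + 37 @ $10 = $3,110
Dec 13, 276 sold [LIFO — newest first]: 172 @ $8 + 104 @ $10 = $2,416
Dec 16, 283 sold [LIFO — newest first]: 283 @ $11 = $3,113
Total COGS = $4,554 + $3,110 + $2,416 + $3,113 = $13,193
Ending inventory: 88 @ $10 + 110 @ $11 = $2,090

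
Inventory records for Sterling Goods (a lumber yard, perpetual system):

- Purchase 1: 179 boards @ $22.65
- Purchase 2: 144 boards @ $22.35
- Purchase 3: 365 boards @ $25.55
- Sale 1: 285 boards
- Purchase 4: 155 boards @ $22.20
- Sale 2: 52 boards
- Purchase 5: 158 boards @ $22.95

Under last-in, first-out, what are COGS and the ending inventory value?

COGS = $8,436.15; ending inventory = $15,229.45

Sale 1 (285) [LIFO — newest first]: 285 @ $25.55 = $7,281.75
Sale 2 (52) [LIFO — newest first]: 52 @ $22.20 = $1,154.40
Total COGS = $7,281.75 + $1,154.40 = $8,436.15
Ending inventory: 179 @ $22.65 + 144 @ $22.35 + 80 @ $25.55 + 103 @ $22.20 + 158 @ $22.95 = $15,229.45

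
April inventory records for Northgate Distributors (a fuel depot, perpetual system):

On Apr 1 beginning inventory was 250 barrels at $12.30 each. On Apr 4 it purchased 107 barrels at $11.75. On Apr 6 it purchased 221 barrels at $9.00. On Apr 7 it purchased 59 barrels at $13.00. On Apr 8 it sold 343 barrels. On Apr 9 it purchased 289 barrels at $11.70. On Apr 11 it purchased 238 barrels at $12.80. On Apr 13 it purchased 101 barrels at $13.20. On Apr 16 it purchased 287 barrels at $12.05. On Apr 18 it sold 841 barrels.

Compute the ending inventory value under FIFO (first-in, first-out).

Apr 8, 343 sold [FIFO — oldest first]: 250 @ $12.30 + 93 @ $11.75 = $4,167.75
Apr 18, 841 sold [FIFO — oldest first]: 14 @ $11.75 + 221 @ $9.00 + 59 @ $13.00 + 289 @ $11.70 + 238 @ $12.80 + 20 @ $13.20 = $9,612.20
Total COGS = $4,167.75 + $9,612.20 = $13,779.95
Ending inventory: 81 @ $13.20 + 287 @ $12.05 = $4,527.55

Ending inventory = $4,527.55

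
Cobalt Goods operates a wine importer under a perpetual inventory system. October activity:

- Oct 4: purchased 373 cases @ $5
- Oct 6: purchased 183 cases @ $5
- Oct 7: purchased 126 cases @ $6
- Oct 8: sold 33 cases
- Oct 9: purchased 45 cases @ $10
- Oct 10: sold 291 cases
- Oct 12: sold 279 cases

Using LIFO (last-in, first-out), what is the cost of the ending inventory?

Oct 8, 33 sold [LIFO — newest first]: 33 @ $6 = $198
Oct 10, 291 sold [LIFO — newest first]: 45 @ $10 + 93 @ $6 + 153 @ $5 = $1,773
Oct 12, 279 sold [LIFO — newest first]: 30 @ $5 + 249 @ $5 = $1,395
Total COGS = $198 + $1,773 + $1,395 = $3,366
Ending inventory: 124 @ $5 = $620
Check: goods available $3,986 = COGS $3,366 + ending $620

Ending inventory = $620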